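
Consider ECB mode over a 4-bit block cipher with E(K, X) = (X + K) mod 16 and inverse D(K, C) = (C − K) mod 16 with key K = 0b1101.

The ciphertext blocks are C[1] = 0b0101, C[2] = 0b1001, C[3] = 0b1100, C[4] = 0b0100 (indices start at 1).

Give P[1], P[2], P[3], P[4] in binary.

P[1] = 0b1000, P[2] = 0b1100, P[3] = 0b1111, P[4] = 0b0111

ECB decryption: P_i = D(K, C_i).
P[1]: D(K, 0b0101) = 0b1000.
P[2]: D(K, 0b1001) = 0b1100.
P[3]: D(K, 0b1100) = 0b1111.
P[4]: D(K, 0b0100) = 0b0111.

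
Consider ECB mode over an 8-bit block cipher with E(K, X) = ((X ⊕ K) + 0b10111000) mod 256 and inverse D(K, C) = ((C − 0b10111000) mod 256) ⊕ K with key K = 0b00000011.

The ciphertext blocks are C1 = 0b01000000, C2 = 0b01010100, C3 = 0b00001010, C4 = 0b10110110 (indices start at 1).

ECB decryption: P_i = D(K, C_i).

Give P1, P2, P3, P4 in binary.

P1: D(K, 0b01000000) = 0b10001011.
P2: D(K, 0b01010100) = 0b10011111.
P3: D(K, 0b00001010) = 0b01010001.
P4: D(K, 0b10110110) = 0b11111101.

P1 = 0b10001011, P2 = 0b10011111, P3 = 0b01010001, P4 = 0b11111101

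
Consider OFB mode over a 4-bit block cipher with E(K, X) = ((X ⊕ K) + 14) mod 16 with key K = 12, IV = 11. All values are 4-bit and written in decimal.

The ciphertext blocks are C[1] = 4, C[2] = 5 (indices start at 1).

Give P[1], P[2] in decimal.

P[1] = 1, P[2] = 2

OFB decryption: S_i = E(K, S_{i−1}) with S_{0} = IV; P_i = C_i ⊕ S_i.
P[1]: S = E(K, 11) = 5; 4 ⊕ 5 = 1.
P[2]: S = E(K, 5) = 7; 5 ⊕ 7 = 2.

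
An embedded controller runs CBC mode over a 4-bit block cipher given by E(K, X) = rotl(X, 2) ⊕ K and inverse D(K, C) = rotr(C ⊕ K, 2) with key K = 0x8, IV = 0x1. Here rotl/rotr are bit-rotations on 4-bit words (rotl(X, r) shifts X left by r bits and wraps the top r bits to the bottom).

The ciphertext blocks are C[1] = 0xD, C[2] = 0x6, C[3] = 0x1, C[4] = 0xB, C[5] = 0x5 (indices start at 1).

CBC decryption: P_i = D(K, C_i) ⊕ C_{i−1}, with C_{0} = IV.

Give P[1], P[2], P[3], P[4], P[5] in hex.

P[1] = 0x4, P[2] = 0x6, P[3] = 0x0, P[4] = 0xD, P[5] = 0xC

P[1]: D(K, 0xD) = 0x5; 0x5 ⊕ 0x1 = 0x4.
P[2]: D(K, 0x6) = 0xB; 0xB ⊕ 0xD = 0x6.
P[3]: D(K, 0x1) = 0x6; 0x6 ⊕ 0x6 = 0x0.
P[4]: D(K, 0xB) = 0xC; 0xC ⊕ 0x1 = 0xD.
P[5]: D(K, 0x5) = 0x7; 0x7 ⊕ 0xB = 0xC.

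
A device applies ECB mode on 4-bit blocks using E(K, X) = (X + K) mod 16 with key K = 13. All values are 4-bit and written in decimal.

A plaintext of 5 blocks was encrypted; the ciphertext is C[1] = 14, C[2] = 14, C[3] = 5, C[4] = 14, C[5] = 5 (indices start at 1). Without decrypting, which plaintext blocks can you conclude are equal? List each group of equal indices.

ECB encrypts each block independently with the same key, so equal ciphertext blocks imply equal plaintext blocks.
C[1] = C[2] = C[4] = 14, so P[1] = P[2] = P[4].
C[3] = C[5] = 5, so P[3] = P[5].

P[1] = P[2] = P[4]; P[3] = P[5]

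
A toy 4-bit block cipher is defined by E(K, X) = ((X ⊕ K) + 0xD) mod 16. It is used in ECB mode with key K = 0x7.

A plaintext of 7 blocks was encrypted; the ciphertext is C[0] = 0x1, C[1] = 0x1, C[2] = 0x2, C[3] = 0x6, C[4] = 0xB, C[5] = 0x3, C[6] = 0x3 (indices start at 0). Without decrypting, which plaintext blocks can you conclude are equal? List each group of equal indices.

ECB encrypts each block independently with the same key, so equal ciphertext blocks imply equal plaintext blocks.
C[0] = C[1] = 0x1, so P[0] = P[1].
C[5] = C[6] = 0x3, so P[5] = P[6].

P[0] = P[1]; P[5] = P[6]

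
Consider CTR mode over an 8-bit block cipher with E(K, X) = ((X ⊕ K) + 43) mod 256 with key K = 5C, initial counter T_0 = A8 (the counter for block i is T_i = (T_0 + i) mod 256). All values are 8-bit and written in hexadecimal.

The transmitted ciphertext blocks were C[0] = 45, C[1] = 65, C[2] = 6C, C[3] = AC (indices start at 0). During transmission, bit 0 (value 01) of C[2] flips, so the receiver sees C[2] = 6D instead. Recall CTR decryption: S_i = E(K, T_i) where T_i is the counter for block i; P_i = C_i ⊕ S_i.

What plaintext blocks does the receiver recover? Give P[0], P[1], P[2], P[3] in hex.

Only C[2] changed, to 6D. In CTR, a change in C_i flips the same bit in P_i only; the keystream is unaffected. Decrypting the received ciphertext:
P[0]: T = A8, S = E(K, T) = 37; 45 ⊕ 37 = 72.
P[1]: T = A9, S = E(K, T) = 38; 65 ⊕ 38 = 5D.
P[2]: T = AA, S = E(K, T) = 39; 6D ⊕ 39 = 54.
P[3]: T = AB, S = E(K, T) = 3A; AC ⊕ 3A = 96.
Blocks that differ from the original plaintext: P[2].

P[0] = 72, P[1] = 5D, P[2] = 54, P[3] = 96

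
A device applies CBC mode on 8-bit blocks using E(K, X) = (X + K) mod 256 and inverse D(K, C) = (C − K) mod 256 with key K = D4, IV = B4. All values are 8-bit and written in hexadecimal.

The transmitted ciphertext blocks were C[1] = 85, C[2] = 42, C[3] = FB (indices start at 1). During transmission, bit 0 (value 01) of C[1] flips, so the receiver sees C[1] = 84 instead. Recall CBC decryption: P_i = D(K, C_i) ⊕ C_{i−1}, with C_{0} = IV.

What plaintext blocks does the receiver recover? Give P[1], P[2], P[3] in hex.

Only C[1] changed, to 84. In CBC, a change in C_i garbles P_i and flips the same bit in P_{i+1}. Decrypting the received ciphertext:
P[1]: D(K, 84) = B0; B0 ⊕ B4 = 04.
P[2]: D(K, 42) = 6E; 6E ⊕ 84 = EA.
P[3]: D(K, FB) = 27; 27 ⊕ 42 = 65.
Blocks that differ from the original plaintext: P[1], P[2].

P[1] = 04, P[2] = EA, P[3] = 65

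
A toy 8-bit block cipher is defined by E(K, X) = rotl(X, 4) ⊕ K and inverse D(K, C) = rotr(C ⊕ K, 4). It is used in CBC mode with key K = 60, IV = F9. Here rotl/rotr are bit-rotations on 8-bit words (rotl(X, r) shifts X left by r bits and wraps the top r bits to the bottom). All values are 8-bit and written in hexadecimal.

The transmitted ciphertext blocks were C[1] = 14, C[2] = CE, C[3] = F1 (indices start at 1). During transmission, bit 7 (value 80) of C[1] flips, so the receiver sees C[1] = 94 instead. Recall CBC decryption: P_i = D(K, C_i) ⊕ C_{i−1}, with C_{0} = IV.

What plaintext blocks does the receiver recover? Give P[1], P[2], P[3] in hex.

P[1] = B6, P[2] = 7E, P[3] = D7

Only C[1] changed, to 94. In CBC, a change in C_i garbles P_i and flips the same bit in P_{i+1}. Decrypting the received ciphertext:
P[1]: D(K, 94) = 4F; 4F ⊕ F9 = B6.
P[2]: D(K, CE) = EA; EA ⊕ 94 = 7E.
P[3]: D(K, F1) = 19; 19 ⊕ CE = D7.
Blocks that differ from the original plaintext: P[1], P[2].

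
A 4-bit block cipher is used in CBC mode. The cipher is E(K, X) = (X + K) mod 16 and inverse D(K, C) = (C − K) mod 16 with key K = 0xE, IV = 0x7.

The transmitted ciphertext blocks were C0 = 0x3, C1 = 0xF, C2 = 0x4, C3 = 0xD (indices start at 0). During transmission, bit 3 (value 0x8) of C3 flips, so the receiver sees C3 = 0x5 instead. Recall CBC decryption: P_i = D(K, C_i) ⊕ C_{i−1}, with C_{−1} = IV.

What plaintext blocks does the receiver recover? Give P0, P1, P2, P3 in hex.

Only C3 changed, to 0x5. In CBC, a change in C_i garbles P_i and flips the same bit in P_{i+1}. Decrypting the received ciphertext:
P0: D(K, 0x3) = 0x5; 0x5 ⊕ 0x7 = 0x2.
P1: D(K, 0xF) = 0x1; 0x1 ⊕ 0x3 = 0x2.
P2: D(K, 0x4) = 0x6; 0x6 ⊕ 0xF = 0x9.
P3: D(K, 0x5) = 0x7; 0x7 ⊕ 0x4 = 0x3.
Blocks that differ from the original plaintext: P3.

P0 = 0x2, P1 = 0x2, P2 = 0x9, P3 = 0x3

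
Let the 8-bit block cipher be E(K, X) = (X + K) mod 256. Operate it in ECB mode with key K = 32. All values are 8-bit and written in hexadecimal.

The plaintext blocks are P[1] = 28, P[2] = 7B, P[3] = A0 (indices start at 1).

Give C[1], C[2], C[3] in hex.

C[1] = 5A, C[2] = AD, C[3] = D2

ECB encryption: C_i = E(K, P_i).
C[1]: E(K, 28) = 5A.
C[2]: E(K, 7B) = AD.
C[3]: E(K, A0) = D2.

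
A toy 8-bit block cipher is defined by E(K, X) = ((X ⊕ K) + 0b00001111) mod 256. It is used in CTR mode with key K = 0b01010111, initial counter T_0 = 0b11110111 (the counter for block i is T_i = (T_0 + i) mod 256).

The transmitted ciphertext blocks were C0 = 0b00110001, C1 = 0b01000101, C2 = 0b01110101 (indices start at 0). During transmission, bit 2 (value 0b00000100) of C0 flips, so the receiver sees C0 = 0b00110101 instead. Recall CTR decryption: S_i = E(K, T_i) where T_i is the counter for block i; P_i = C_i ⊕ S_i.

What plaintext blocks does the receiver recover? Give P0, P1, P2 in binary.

Only C0 changed, to 0b00110101. In CTR, a change in C_i flips the same bit in P_i only; the keystream is unaffected. Decrypting the received ciphertext:
P0: T = 0b11110111, S = E(K, T) = 0b10101111; 0b00110101 ⊕ 0b10101111 = 0b10011010.
P1: T = 0b11111000, S = E(K, T) = 0b10111110; 0b01000101 ⊕ 0b10111110 = 0b11111011.
P2: T = 0b11111001, S = E(K, T) = 0b10111101; 0b01110101 ⊕ 0b10111101 = 0b11001000.
Blocks that differ from the original plaintext: P0.

P0 = 0b10011010, P1 = 0b11111011, P2 = 0b11001000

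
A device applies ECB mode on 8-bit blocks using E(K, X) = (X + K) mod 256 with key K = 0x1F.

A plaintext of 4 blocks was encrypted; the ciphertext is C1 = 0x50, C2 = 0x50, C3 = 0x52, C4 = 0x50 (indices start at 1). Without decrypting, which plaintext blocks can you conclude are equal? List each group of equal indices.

ECB encrypts each block independently with the same key, so equal ciphertext blocks imply equal plaintext blocks.
C1 = C2 = C4 = 0x50, so P1 = P2 = P4.

P1 = P2 = P4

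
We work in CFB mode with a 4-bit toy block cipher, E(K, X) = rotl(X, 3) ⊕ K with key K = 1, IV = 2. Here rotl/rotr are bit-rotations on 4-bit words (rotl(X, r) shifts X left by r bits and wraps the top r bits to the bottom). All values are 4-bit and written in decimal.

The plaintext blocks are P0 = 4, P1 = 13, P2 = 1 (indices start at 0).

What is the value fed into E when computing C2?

CFB encryption: C_i = P_i ⊕ E(K, C_{i−1}), with C_{−1} = IV.
C0: E(K, 2) = 0; 4 ⊕ 0 = 4.
C1: E(K, 4) = 3; 13 ⊕ 3 = 14.
C2: E(K, 14) = 6; 1 ⊕ 6 = 7.
So the input to E for block 2 is 14.

14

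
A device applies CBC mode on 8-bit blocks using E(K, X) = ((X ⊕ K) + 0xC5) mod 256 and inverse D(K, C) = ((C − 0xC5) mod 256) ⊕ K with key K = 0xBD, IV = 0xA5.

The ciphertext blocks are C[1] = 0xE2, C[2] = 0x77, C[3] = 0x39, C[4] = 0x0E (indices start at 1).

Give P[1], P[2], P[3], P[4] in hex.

P[1] = 0x05, P[2] = 0xED, P[3] = 0xBE, P[4] = 0xCD

CBC decryption: P_i = D(K, C_i) ⊕ C_{i−1}, with C_{0} = IV.
P[1]: D(K, 0xE2) = 0xA0; 0xA0 ⊕ 0xA5 = 0x05.
P[2]: D(K, 0x77) = 0x0F; 0x0F ⊕ 0xE2 = 0xED.
P[3]: D(K, 0x39) = 0xC9; 0xC9 ⊕ 0x77 = 0xBE.
P[4]: D(K, 0x0E) = 0xF4; 0xF4 ⊕ 0x39 = 0xCD.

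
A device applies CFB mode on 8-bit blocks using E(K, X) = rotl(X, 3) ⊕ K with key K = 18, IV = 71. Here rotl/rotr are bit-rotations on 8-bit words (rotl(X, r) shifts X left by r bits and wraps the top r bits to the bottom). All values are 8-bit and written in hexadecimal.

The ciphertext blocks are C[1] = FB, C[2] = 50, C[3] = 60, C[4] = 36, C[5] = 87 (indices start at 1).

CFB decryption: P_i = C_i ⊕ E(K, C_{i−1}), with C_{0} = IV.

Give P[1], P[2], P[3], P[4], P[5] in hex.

P[1]: E(K, 71) = 93; FB ⊕ 93 = 68.
P[2]: E(K, FB) = C7; 50 ⊕ C7 = 97.
P[3]: E(K, 50) = 9A; 60 ⊕ 9A = FA.
P[4]: E(K, 60) = 1B; 36 ⊕ 1B = 2D.
P[5]: E(K, 36) = A9; 87 ⊕ A9 = 2E.

P[1] = 68, P[2] = 97, P[3] = FA, P[4] = 2D, P[5] = 2E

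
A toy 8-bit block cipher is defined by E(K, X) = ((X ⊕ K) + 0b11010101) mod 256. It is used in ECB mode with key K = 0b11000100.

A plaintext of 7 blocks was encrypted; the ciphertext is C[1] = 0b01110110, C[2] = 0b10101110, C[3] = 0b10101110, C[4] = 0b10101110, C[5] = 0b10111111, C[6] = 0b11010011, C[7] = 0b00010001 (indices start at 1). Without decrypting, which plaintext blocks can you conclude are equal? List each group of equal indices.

P[2] = P[3] = P[4]

ECB encrypts each block independently with the same key, so equal ciphertext blocks imply equal plaintext blocks.
C[2] = C[3] = C[4] = 0b10101110, so P[2] = P[3] = P[4].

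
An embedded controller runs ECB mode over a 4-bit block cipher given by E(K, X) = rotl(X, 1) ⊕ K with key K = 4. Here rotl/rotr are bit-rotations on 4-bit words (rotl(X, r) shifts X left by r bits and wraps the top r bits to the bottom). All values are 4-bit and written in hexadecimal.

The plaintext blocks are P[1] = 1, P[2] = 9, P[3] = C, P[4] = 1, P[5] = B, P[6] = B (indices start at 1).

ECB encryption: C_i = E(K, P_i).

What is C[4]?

C[4]: E(K, 1) = 6.

C[4] = 6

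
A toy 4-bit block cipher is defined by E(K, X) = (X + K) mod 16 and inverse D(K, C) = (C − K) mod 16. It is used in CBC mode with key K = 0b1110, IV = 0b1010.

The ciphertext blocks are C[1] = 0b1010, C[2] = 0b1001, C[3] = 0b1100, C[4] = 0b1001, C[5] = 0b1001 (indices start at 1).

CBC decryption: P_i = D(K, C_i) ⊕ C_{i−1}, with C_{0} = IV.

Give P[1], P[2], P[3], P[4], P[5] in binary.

P[1] = 0b0110, P[2] = 0b0001, P[3] = 0b0111, P[4] = 0b0111, P[5] = 0b0010

P[1]: D(K, 0b1010) = 0b1100; 0b1100 ⊕ 0b1010 = 0b0110.
P[2]: D(K, 0b1001) = 0b1011; 0b1011 ⊕ 0b1010 = 0b0001.
P[3]: D(K, 0b1100) = 0b1110; 0b1110 ⊕ 0b1001 = 0b0111.
P[4]: D(K, 0b1001) = 0b1011; 0b1011 ⊕ 0b1100 = 0b0111.
P[5]: D(K, 0b1001) = 0b1011; 0b1011 ⊕ 0b1001 = 0b0010.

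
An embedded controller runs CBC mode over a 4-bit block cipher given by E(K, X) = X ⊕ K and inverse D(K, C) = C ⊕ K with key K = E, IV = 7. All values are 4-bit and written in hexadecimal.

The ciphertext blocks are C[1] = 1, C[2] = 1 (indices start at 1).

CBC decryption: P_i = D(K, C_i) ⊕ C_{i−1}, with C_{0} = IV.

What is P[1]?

P[1]: D(K, 1) = F; F ⊕ 7 = 8.

P[1] = 8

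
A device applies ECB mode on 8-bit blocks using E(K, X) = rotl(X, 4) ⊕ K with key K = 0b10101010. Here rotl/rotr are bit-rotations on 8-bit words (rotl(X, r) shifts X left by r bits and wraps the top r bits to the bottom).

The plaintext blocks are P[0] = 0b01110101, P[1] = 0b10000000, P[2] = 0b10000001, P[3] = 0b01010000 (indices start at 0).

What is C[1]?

ECB encryption: C_i = E(K, P_i).
C[1]: E(K, 0b10000000) = 0b10100010.

C[1] = 0b10100010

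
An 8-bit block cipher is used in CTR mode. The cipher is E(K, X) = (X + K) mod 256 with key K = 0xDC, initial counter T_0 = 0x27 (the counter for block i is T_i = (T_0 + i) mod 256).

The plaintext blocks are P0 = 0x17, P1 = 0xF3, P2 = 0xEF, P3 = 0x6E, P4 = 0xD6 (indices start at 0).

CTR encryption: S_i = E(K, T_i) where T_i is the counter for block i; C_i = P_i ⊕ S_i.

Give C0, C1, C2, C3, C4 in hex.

C0: T = 0x27, S = E(K, T) = 0x03; 0x17 ⊕ 0x03 = 0x14.
C1: T = 0x28, S = E(K, T) = 0x04; 0xF3 ⊕ 0x04 = 0xF7.
C2: T = 0x29, S = E(K, T) = 0x05; 0xEF ⊕ 0x05 = 0xEA.
C3: T = 0x2A, S = E(K, T) = 0x06; 0x6E ⊕ 0x06 = 0x68.
C4: T = 0x2B, S = E(K, T) = 0x07; 0xD6 ⊕ 0x07 = 0xD1.

C0 = 0x14, C1 = 0xF7, C2 = 0xEA, C3 = 0x68, C4 = 0xD1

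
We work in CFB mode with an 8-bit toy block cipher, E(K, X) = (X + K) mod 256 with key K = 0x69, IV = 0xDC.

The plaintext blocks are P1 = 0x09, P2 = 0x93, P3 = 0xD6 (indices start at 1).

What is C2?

CFB encryption: C_i = P_i ⊕ E(K, C_{i−1}), with C_{0} = IV.
C1: E(K, 0xDC) = 0x45; 0x09 ⊕ 0x45 = 0x4C.
C2: E(K, 0x4C) = 0xB5; 0x93 ⊕ 0xB5 = 0x26.

C2 = 0x26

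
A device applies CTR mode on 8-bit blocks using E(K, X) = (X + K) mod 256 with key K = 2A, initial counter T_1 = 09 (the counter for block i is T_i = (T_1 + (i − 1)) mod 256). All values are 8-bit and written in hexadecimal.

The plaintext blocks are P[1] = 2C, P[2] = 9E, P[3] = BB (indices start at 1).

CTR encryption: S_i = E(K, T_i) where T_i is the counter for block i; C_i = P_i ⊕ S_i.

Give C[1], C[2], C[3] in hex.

C[1]: T = 09, S = E(K, T) = 33; 2C ⊕ 33 = 1F.
C[2]: T = 0A, S = E(K, T) = 34; 9E ⊕ 34 = AA.
C[3]: T = 0B, S = E(K, T) = 35; BB ⊕ 35 = 8E.

C[1] = 1F, C[2] = AA, C[3] = 8E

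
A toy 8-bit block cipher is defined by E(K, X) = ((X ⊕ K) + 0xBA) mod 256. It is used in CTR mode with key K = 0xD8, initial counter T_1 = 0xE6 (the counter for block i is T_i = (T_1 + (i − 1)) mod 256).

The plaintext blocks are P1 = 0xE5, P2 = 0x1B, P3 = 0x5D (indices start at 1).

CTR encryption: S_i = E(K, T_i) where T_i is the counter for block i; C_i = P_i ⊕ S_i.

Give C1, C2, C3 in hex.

C1: T = 0xE6, S = E(K, T) = 0xF8; 0xE5 ⊕ 0xF8 = 0x1D.
C2: T = 0xE7, S = E(K, T) = 0xF9; 0x1B ⊕ 0xF9 = 0xE2.
C3: T = 0xE8, S = E(K, T) = 0xEA; 0x5D ⊕ 0xEA = 0xB7.

C1 = 0x1D, C2 = 0xE2, C3 = 0xB7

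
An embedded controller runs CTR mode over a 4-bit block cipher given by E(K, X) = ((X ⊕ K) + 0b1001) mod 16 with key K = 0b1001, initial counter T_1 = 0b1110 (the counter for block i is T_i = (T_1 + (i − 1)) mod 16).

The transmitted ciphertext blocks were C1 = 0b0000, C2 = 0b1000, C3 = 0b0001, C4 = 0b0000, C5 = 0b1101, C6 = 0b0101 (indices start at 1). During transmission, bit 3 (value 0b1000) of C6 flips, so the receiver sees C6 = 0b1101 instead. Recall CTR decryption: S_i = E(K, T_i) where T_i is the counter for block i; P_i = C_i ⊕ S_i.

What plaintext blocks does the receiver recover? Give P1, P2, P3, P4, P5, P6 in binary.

P1 = 0b0000, P2 = 0b0111, P3 = 0b0011, P4 = 0b0001, P5 = 0b1001, P6 = 0b1110

Only C6 changed, to 0b1101. In CTR, a change in C_i flips the same bit in P_i only; the keystream is unaffected. Decrypting the received ciphertext:
P1: T = 0b1110, S = E(K, T) = 0b0000; 0b0000 ⊕ 0b0000 = 0b0000.
P2: T = 0b1111, S = E(K, T) = 0b1111; 0b1000 ⊕ 0b1111 = 0b0111.
P3: T = 0b0000, S = E(K, T) = 0b0010; 0b0001 ⊕ 0b0010 = 0b0011.
P4: T = 0b0001, S = E(K, T) = 0b0001; 0b0000 ⊕ 0b0001 = 0b0001.
P5: T = 0b0010, S = E(K, T) = 0b0100; 0b1101 ⊕ 0b0100 = 0b1001.
P6: T = 0b0011, S = E(K, T) = 0b0011; 0b1101 ⊕ 0b0011 = 0b1110.
Blocks that differ from the original plaintext: P6.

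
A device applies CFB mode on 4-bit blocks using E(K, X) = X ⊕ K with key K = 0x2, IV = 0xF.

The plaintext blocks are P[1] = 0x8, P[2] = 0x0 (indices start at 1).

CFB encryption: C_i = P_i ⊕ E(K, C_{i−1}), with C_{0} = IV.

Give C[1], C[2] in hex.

C[1] = 0x5, C[2] = 0x7

C[1]: E(K, 0xF) = 0xD; 0x8 ⊕ 0xD = 0x5.
C[2]: E(K, 0x5) = 0x7; 0x0 ⊕ 0x7 = 0x7.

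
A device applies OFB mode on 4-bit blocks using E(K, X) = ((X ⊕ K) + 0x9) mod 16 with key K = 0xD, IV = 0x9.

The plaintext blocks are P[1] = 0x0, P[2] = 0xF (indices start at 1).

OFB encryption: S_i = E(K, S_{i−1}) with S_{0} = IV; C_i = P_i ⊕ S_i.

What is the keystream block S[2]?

C[1]: S = E(K, 0x9) = 0xD; 0x0 ⊕ 0xD = 0xD.
C[2]: S = E(K, 0xD) = 0x9; 0xF ⊕ 0x9 = 0x6.
So S[2] = 0x9.

0x9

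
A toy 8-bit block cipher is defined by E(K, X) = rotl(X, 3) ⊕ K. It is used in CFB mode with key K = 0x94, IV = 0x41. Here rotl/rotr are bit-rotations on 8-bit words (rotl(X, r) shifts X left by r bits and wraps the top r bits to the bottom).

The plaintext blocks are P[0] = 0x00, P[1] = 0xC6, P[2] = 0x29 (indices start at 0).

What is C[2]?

C[2] = 0x88

CFB encryption: C_i = P_i ⊕ E(K, C_{i−1}), with C_{−1} = IV.
C[0]: E(K, 0x41) = 0x9E; 0x00 ⊕ 0x9E = 0x9E.
C[1]: E(K, 0x9E) = 0x60; 0xC6 ⊕ 0x60 = 0xA6.
C[2]: E(K, 0xA6) = 0xA1; 0x29 ⊕ 0xA1 = 0x88.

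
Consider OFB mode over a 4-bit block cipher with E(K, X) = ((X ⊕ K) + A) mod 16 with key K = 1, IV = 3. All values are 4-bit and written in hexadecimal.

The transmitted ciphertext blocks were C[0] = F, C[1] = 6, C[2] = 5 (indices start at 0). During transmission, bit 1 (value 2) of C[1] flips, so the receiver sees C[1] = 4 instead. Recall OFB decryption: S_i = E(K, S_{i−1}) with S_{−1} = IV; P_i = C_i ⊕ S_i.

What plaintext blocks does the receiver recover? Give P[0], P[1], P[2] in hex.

Only C[1] changed, to 4. In OFB, a change in C_i flips the same bit in P_i only; the keystream is unaffected. Decrypting the received ciphertext:
P[0]: S = E(K, 3) = C; F ⊕ C = 3.
P[1]: S = E(K, C) = 7; 4 ⊕ 7 = 3.
P[2]: S = E(K, 7) = 0; 5 ⊕ 0 = 5.
Blocks that differ from the original plaintext: P[1].

P[0] = 3, P[1] = 3, P[2] = 5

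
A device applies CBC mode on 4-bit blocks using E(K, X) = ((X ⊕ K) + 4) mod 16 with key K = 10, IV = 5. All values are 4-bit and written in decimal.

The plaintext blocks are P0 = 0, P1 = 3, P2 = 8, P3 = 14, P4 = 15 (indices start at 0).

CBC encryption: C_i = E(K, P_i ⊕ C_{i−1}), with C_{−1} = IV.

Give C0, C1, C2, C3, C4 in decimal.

C0 = 3, C1 = 14, C2 = 0, C3 = 8, C4 = 1

C0: P0 ⊕ 5 = 5; E(K, 5) = 3.
C1: P1 ⊕ 3 = 0; E(K, 0) = 14.
C2: P2 ⊕ 14 = 6; E(K, 6) = 0.
C3: P3 ⊕ 0 = 14; E(K, 14) = 8.
C4: P4 ⊕ 8 = 7; E(K, 7) = 1.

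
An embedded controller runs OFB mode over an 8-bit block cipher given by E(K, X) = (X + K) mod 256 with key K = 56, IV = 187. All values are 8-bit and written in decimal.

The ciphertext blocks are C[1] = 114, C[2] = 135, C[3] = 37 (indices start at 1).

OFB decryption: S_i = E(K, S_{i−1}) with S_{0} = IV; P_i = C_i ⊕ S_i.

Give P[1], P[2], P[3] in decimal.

P[1]: S = E(K, 187) = 243; 114 ⊕ 243 = 129.
P[2]: S = E(K, 243) = 43; 135 ⊕ 43 = 172.
P[3]: S = E(K, 43) = 99; 37 ⊕ 99 = 70.

P[1] = 129, P[2] = 172, P[3] = 70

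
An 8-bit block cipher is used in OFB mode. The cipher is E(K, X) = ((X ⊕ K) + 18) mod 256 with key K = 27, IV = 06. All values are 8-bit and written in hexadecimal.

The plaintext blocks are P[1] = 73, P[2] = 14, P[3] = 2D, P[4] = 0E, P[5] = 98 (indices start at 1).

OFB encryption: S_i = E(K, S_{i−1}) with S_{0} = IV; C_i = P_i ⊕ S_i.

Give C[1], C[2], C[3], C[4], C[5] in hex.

C[1]: S = E(K, 06) = 39; 73 ⊕ 39 = 4A.
C[2]: S = E(K, 39) = 36; 14 ⊕ 36 = 22.
C[3]: S = E(K, 36) = 29; 2D ⊕ 29 = 04.
C[4]: S = E(K, 29) = 26; 0E ⊕ 26 = 28.
C[5]: S = E(K, 26) = 19; 98 ⊕ 19 = 81.

C[1] = 4A, C[2] = 22, C[3] = 04, C[4] = 28, C[5] = 81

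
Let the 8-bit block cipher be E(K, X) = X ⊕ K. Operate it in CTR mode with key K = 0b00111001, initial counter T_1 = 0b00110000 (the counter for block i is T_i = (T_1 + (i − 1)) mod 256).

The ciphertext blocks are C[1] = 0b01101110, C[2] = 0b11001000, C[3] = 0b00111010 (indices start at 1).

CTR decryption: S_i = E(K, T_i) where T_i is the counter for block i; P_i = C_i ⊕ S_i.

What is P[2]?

P[2]: T = 0b00110001, S = E(K, T) = 0b00001000; 0b11001000 ⊕ 0b00001000 = 0b11000000.

P[2] = 0b11000000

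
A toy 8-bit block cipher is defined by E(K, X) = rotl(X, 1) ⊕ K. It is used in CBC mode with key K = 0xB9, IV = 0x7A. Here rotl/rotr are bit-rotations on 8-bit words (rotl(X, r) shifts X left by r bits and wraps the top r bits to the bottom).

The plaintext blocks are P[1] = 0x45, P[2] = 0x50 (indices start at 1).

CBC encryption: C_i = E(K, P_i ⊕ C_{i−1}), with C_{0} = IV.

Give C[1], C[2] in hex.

C[1] = 0xC7, C[2] = 0x96

C[1]: P[1] ⊕ 0x7A = 0x3F; E(K, 0x3F) = 0xC7.
C[2]: P[2] ⊕ 0xC7 = 0x97; E(K, 0x97) = 0x96.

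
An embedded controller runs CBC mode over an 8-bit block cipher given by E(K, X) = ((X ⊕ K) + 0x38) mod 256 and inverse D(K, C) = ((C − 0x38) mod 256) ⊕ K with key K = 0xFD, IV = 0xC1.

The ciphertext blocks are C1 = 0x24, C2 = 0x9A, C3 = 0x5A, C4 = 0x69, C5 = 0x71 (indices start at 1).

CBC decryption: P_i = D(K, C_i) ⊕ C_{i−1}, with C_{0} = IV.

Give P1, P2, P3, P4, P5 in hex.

P1: D(K, 0x24) = 0x11; 0x11 ⊕ 0xC1 = 0xD0.
P2: D(K, 0x9A) = 0x9F; 0x9F ⊕ 0x24 = 0xBB.
P3: D(K, 0x5A) = 0xDF; 0xDF ⊕ 0x9A = 0x45.
P4: D(K, 0x69) = 0xCC; 0xCC ⊕ 0x5A = 0x96.
P5: D(K, 0x71) = 0xC4; 0xC4 ⊕ 0x69 = 0xAD.

P1 = 0xD0, P2 = 0xBB, P3 = 0x45, P4 = 0x96, P5 = 0xAD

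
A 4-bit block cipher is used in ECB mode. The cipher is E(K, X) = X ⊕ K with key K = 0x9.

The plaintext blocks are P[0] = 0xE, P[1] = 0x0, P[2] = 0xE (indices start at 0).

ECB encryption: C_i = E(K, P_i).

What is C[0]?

C[0]: E(K, 0xE) = 0x7.

C[0] = 0x7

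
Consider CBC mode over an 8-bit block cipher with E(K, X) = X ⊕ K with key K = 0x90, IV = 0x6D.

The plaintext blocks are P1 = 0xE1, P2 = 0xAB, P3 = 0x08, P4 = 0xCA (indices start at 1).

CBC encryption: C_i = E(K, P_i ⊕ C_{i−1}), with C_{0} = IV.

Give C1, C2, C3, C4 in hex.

C1 = 0x1C, C2 = 0x27, C3 = 0xBF, C4 = 0xE5

C1: P1 ⊕ 0x6D = 0x8C; E(K, 0x8C) = 0x1C.
C2: P2 ⊕ 0x1C = 0xB7; E(K, 0xB7) = 0x27.
C3: P3 ⊕ 0x27 = 0x2F; E(K, 0x2F) = 0xBF.
C4: P4 ⊕ 0xBF = 0x75; E(K, 0x75) = 0xE5.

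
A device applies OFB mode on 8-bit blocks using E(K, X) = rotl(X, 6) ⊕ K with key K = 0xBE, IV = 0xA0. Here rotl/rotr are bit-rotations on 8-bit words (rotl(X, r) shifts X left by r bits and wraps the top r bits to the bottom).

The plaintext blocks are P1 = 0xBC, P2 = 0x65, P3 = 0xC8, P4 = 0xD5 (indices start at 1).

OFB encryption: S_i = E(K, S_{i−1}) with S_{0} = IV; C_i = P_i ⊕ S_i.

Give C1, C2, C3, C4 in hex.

C1 = 0x2A, C2 = 0x7E, C3 = 0xB0, C4 = 0x75

C1: S = E(K, 0xA0) = 0x96; 0xBC ⊕ 0x96 = 0x2A.
C2: S = E(K, 0x96) = 0x1B; 0x65 ⊕ 0x1B = 0x7E.
C3: S = E(K, 0x1B) = 0x78; 0xC8 ⊕ 0x78 = 0xB0.
C4: S = E(K, 0x78) = 0xA0; 0xD5 ⊕ 0xA0 = 0x75.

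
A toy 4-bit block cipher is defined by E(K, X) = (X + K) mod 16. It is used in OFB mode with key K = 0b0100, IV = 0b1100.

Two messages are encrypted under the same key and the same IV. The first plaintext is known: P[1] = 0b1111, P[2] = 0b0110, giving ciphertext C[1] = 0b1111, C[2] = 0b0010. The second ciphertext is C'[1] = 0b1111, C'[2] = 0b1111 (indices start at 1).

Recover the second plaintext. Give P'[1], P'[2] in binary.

In OFB with a reused IV, both messages share the same keystream S_i, so C_i ⊕ C'_i = P_i ⊕ P'_i and thus P'_i = P_i ⊕ C_i ⊕ C'_i.
P'[1]: 0b1111 ⊕ 0b1111 ⊕ 0b1111 = 0b1111.
P'[2]: 0b0110 ⊕ 0b0010 ⊕ 0b1111 = 0b1011.

P'[1] = 0b1111, P'[2] = 0b1011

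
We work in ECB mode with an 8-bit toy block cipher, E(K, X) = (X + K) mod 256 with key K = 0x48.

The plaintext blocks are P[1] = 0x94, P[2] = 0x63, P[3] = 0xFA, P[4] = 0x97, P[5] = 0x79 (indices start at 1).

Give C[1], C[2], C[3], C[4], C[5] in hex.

ECB encryption: C_i = E(K, P_i).
C[1]: E(K, 0x94) = 0xDC.
C[2]: E(K, 0x63) = 0xAB.
C[3]: E(K, 0xFA) = 0x42.
C[4]: E(K, 0x97) = 0xDF.
C[5]: E(K, 0x79) = 0xC1.

C[1] = 0xDC, C[2] = 0xAB, C[3] = 0x42, C[4] = 0xDF, C[5] = 0xC1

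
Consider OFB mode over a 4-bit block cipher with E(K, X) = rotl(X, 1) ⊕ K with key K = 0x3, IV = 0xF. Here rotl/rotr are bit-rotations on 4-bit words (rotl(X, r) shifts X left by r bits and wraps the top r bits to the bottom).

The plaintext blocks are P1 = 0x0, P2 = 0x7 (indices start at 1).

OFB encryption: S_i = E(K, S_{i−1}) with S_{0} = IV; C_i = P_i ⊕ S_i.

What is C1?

C1 = 0xC

C1: S = E(K, 0xF) = 0xC; 0x0 ⊕ 0xC = 0xC.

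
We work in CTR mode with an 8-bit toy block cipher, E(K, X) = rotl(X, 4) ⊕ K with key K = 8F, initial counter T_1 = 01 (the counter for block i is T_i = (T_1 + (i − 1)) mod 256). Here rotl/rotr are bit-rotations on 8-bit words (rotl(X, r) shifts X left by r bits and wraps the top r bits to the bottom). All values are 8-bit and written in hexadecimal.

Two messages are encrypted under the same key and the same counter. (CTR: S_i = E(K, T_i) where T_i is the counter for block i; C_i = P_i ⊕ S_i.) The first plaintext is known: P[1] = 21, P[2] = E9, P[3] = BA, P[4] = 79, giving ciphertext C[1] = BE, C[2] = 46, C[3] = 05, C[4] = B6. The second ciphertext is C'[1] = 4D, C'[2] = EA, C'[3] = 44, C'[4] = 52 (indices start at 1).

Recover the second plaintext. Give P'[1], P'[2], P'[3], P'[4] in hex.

In CTR with a reused counter, both messages share the same keystream S_i, so C_i ⊕ C'_i = P_i ⊕ P'_i and thus P'_i = P_i ⊕ C_i ⊕ C'_i.
P'[1]: 21 ⊕ BE ⊕ 4D = D2.
P'[2]: E9 ⊕ 46 ⊕ EA = 45.
P'[3]: BA ⊕ 05 ⊕ 44 = FB.
P'[4]: 79 ⊕ B6 ⊕ 52 = 9D.

P'[1] = D2, P'[2] = 45, P'[3] = FB, P'[4] = 9D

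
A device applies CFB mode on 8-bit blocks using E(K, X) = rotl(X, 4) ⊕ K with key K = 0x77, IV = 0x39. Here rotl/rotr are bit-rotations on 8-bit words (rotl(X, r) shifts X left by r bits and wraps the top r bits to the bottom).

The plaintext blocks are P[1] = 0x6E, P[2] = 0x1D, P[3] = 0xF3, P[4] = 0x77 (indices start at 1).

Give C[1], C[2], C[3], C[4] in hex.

C[1] = 0x8A, C[2] = 0xC2, C[3] = 0xA8, C[4] = 0x8A

CFB encryption: C_i = P_i ⊕ E(K, C_{i−1}), with C_{0} = IV.
C[1]: E(K, 0x39) = 0xE4; 0x6E ⊕ 0xE4 = 0x8A.
C[2]: E(K, 0x8A) = 0xDF; 0x1D ⊕ 0xDF = 0xC2.
C[3]: E(K, 0xC2) = 0x5B; 0xF3 ⊕ 0x5B = 0xA8.
C[4]: E(K, 0xA8) = 0xFD; 0x77 ⊕ 0xFD = 0x8A.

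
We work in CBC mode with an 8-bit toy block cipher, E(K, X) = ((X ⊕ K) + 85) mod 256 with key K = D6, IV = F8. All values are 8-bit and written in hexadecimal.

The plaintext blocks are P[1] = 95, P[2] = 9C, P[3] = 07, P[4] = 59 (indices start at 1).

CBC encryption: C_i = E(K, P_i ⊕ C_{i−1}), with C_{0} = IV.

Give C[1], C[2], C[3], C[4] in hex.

C[1]: P[1] ⊕ F8 = 6D; E(K, 6D) = 40.
C[2]: P[2] ⊕ 40 = DC; E(K, DC) = 8F.
C[3]: P[3] ⊕ 8F = 88; E(K, 88) = E3.
C[4]: P[4] ⊕ E3 = BA; E(K, BA) = F1.

C[1] = 40, C[2] = 8F, C[3] = E3, C[4] = F1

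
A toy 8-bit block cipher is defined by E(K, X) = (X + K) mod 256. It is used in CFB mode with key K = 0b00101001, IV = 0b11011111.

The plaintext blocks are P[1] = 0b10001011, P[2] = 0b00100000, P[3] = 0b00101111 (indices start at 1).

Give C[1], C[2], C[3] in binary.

CFB encryption: C_i = P_i ⊕ E(K, C_{i−1}), with C_{0} = IV.
C[1]: E(K, 0b11011111) = 0b00001000; 0b10001011 ⊕ 0b00001000 = 0b10000011.
C[2]: E(K, 0b10000011) = 0b10101100; 0b00100000 ⊕ 0b10101100 = 0b10001100.
C[3]: E(K, 0b10001100) = 0b10110101; 0b00101111 ⊕ 0b10110101 = 0b10011010.

C[1] = 0b10000011, C[2] = 0b10001100, C[3] = 0b10011010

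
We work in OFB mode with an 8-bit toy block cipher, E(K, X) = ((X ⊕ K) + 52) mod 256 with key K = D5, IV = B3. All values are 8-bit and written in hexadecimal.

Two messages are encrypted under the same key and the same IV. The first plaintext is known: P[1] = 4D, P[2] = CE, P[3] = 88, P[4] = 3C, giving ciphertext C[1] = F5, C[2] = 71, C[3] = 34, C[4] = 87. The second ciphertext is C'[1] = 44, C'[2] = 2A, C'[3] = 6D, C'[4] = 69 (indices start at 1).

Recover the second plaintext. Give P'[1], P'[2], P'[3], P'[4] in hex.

In OFB with a reused IV, both messages share the same keystream S_i, so C_i ⊕ C'_i = P_i ⊕ P'_i and thus P'_i = P_i ⊕ C_i ⊕ C'_i.
P'[1]: 4D ⊕ F5 ⊕ 44 = FC.
P'[2]: CE ⊕ 71 ⊕ 2A = 95.
P'[3]: 88 ⊕ 34 ⊕ 6D = D1.
P'[4]: 3C ⊕ 87 ⊕ 69 = D2.

P'[1] = FC, P'[2] = 95, P'[3] = D1, P'[4] = D2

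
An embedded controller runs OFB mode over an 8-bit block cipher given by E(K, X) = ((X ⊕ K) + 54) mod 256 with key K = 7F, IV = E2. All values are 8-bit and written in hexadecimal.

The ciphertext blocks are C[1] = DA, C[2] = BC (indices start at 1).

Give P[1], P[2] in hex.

OFB decryption: S_i = E(K, S_{i−1}) with S_{0} = IV; P_i = C_i ⊕ S_i.
P[1]: S = E(K, E2) = F1; DA ⊕ F1 = 2B.
P[2]: S = E(K, F1) = E2; BC ⊕ E2 = 5E.

P[1] = 2B, P[2] = 5E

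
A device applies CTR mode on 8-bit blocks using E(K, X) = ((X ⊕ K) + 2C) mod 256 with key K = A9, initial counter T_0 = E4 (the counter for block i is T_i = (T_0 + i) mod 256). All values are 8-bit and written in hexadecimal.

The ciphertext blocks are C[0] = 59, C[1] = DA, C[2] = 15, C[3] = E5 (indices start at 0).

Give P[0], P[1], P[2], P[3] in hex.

CTR decryption: S_i = E(K, T_i) where T_i is the counter for block i; P_i = C_i ⊕ S_i.
P[0]: T = E4, S = E(K, T) = 79; 59 ⊕ 79 = 20.
P[1]: T = E5, S = E(K, T) = 78; DA ⊕ 78 = A2.
P[2]: T = E6, S = E(K, T) = 7B; 15 ⊕ 7B = 6E.
P[3]: T = E7, S = E(K, T) = 7A; E5 ⊕ 7A = 9F.

P[0] = 20, P[1] = A2, P[2] = 6E, P[3] = 9F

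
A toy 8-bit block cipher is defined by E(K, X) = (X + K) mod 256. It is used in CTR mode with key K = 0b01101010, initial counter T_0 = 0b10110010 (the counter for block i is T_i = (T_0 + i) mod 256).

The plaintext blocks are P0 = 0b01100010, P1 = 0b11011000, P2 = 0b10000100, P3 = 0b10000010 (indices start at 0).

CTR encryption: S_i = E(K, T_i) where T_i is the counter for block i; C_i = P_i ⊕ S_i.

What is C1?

C1 = 0b11000101

C0: T = 0b10110010, S = E(K, T) = 0b00011100; 0b01100010 ⊕ 0b00011100 = 0b01111110.
C1: T = 0b10110011, S = E(K, T) = 0b00011101; 0b11011000 ⊕ 0b00011101 = 0b11000101.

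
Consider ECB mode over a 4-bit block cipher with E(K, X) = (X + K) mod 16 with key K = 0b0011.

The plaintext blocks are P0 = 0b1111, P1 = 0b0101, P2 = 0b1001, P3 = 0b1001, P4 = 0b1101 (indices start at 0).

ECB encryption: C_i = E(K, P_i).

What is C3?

C3 = 0b1100

C3: E(K, 0b1001) = 0b1100.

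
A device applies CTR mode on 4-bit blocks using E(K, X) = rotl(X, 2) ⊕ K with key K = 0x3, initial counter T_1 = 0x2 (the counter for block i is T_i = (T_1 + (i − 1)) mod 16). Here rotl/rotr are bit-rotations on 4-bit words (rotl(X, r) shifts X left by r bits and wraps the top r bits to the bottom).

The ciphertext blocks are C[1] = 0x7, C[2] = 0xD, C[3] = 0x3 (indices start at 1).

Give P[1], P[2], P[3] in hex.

CTR decryption: S_i = E(K, T_i) where T_i is the counter for block i; P_i = C_i ⊕ S_i.
P[1]: T = 0x2, S = E(K, T) = 0xB; 0x7 ⊕ 0xB = 0xC.
P[2]: T = 0x3, S = E(K, T) = 0xF; 0xD ⊕ 0xF = 0x2.
P[3]: T = 0x4, S = E(K, T) = 0x2; 0x3 ⊕ 0x2 = 0x1.

P[1] = 0xC, P[2] = 0x2, P[3] = 0x1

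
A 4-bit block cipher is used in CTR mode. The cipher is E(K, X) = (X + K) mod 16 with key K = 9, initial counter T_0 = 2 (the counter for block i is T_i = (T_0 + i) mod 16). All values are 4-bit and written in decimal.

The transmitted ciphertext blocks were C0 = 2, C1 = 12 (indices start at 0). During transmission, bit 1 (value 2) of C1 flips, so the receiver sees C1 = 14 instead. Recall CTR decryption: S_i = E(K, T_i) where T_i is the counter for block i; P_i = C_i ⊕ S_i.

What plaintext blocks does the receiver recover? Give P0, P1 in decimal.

P0 = 9, P1 = 2

Only C1 changed, to 14. In CTR, a change in C_i flips the same bit in P_i only; the keystream is unaffected. Decrypting the received ciphertext:
P0: T = 2, S = E(K, T) = 11; 2 ⊕ 11 = 9.
P1: T = 3, S = E(K, T) = 12; 14 ⊕ 12 = 2.
Blocks that differ from the original plaintext: P1.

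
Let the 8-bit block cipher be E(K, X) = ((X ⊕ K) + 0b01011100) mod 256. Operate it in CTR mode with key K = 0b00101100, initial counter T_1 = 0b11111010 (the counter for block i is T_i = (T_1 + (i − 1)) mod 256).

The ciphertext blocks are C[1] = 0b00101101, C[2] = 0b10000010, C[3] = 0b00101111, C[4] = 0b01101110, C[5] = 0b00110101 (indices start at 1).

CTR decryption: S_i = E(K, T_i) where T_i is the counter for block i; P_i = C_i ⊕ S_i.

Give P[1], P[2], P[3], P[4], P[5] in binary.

P[1]: T = 0b11111010, S = E(K, T) = 0b00110010; 0b00101101 ⊕ 0b00110010 = 0b00011111.
P[2]: T = 0b11111011, S = E(K, T) = 0b00110011; 0b10000010 ⊕ 0b00110011 = 0b10110001.
P[3]: T = 0b11111100, S = E(K, T) = 0b00101100; 0b00101111 ⊕ 0b00101100 = 0b00000011.
P[4]: T = 0b11111101, S = E(K, T) = 0b00101101; 0b01101110 ⊕ 0b00101101 = 0b01000011.
P[5]: T = 0b11111110, S = E(K, T) = 0b00101110; 0b00110101 ⊕ 0b00101110 = 0b00011011.

P[1] = 0b00011111, P[2] = 0b10110001, P[3] = 0b00000011, P[4] = 0b01000011, P[5] = 0b00011011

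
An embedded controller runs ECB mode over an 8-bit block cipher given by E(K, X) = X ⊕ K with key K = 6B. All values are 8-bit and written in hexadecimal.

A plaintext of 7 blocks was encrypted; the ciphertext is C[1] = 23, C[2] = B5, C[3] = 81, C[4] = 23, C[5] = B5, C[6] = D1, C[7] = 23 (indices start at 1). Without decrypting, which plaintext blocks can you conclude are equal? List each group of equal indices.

ECB encrypts each block independently with the same key, so equal ciphertext blocks imply equal plaintext blocks.
C[1] = C[4] = C[7] = 23, so P[1] = P[4] = P[7].
C[2] = C[5] = B5, so P[2] = P[5].

P[1] = P[4] = P[7]; P[2] = P[5]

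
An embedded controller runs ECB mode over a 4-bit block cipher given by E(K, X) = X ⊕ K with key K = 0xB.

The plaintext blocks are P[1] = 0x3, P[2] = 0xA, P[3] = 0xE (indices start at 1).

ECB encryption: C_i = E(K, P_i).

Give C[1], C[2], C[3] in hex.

C[1]: E(K, 0x3) = 0x8.
C[2]: E(K, 0xA) = 0x1.
C[3]: E(K, 0xE) = 0x5.

C[1] = 0x8, C[2] = 0x1, C[3] = 0x5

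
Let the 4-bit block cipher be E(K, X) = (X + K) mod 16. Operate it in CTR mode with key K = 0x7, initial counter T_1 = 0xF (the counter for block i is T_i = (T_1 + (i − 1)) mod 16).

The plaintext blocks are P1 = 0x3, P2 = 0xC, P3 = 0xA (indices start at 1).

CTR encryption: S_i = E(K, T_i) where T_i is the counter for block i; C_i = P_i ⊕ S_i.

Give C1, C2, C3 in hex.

C1: T = 0xF, S = E(K, T) = 0x6; 0x3 ⊕ 0x6 = 0x5.
C2: T = 0x0, S = E(K, T) = 0x7; 0xC ⊕ 0x7 = 0xB.
C3: T = 0x1, S = E(K, T) = 0x8; 0xA ⊕ 0x8 = 0x2.

C1 = 0x5, C2 = 0xB, C3 = 0x2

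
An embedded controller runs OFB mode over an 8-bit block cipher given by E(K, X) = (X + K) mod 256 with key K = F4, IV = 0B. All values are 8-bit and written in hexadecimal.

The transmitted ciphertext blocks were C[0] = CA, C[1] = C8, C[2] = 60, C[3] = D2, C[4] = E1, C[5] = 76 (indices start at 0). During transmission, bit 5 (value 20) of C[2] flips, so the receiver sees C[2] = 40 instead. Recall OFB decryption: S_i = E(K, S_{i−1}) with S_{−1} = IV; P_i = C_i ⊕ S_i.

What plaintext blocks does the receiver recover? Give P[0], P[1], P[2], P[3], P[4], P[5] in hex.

P[0] = 35, P[1] = 3B, P[2] = A7, P[3] = 09, P[4] = 2E, P[5] = B5

Only C[2] changed, to 40. In OFB, a change in C_i flips the same bit in P_i only; the keystream is unaffected. Decrypting the received ciphertext:
P[0]: S = E(K, 0B) = FF; CA ⊕ FF = 35.
P[1]: S = E(K, FF) = F3; C8 ⊕ F3 = 3B.
P[2]: S = E(K, F3) = E7; 40 ⊕ E7 = A7.
P[3]: S = E(K, E7) = DB; D2 ⊕ DB = 09.
P[4]: S = E(K, DB) = CF; E1 ⊕ CF = 2E.
P[5]: S = E(K, CF) = C3; 76 ⊕ C3 = B5.
Blocks that differ from the original plaintext: P[2].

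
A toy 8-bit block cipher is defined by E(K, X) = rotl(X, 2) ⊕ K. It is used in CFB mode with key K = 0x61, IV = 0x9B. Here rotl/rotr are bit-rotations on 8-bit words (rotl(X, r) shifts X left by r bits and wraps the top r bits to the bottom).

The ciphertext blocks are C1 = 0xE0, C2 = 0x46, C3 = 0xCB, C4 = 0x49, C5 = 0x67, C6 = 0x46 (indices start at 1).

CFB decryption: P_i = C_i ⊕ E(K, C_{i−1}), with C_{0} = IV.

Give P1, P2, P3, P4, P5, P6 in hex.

P1: E(K, 0x9B) = 0x0F; 0xE0 ⊕ 0x0F = 0xEF.
P2: E(K, 0xE0) = 0xE2; 0x46 ⊕ 0xE2 = 0xA4.
P3: E(K, 0x46) = 0x78; 0xCB ⊕ 0x78 = 0xB3.
P4: E(K, 0xCB) = 0x4E; 0x49 ⊕ 0x4E = 0x07.
P5: E(K, 0x49) = 0x44; 0x67 ⊕ 0x44 = 0x23.
P6: E(K, 0x67) = 0xFC; 0x46 ⊕ 0xFC = 0xBA.

P1 = 0xEF, P2 = 0xA4, P3 = 0xB3, P4 = 0x07, P5 = 0x23, P6 = 0xBA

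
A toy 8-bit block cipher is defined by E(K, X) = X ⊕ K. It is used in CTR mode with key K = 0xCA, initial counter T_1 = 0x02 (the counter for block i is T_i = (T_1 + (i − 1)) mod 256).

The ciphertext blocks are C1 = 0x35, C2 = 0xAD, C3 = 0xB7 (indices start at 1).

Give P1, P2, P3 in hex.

CTR decryption: S_i = E(K, T_i) where T_i is the counter for block i; P_i = C_i ⊕ S_i.
P1: T = 0x02, S = E(K, T) = 0xC8; 0x35 ⊕ 0xC8 = 0xFD.
P2: T = 0x03, S = E(K, T) = 0xC9; 0xAD ⊕ 0xC9 = 0x64.
P3: T = 0x04, S = E(K, T) = 0xCE; 0xB7 ⊕ 0xCE = 0x79.

P1 = 0xFD, P2 = 0x64, P3 = 0x79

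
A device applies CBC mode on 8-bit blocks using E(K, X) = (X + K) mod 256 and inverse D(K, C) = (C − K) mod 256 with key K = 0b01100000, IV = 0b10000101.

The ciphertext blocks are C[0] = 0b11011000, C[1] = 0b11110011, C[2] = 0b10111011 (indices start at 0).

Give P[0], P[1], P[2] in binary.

P[0] = 0b11111101, P[1] = 0b01001011, P[2] = 0b10101000

CBC decryption: P_i = D(K, C_i) ⊕ C_{i−1}, with C_{−1} = IV.
P[0]: D(K, 0b11011000) = 0b01111000; 0b01111000 ⊕ 0b10000101 = 0b11111101.
P[1]: D(K, 0b11110011) = 0b10010011; 0b10010011 ⊕ 0b11011000 = 0b01001011.
P[2]: D(K, 0b10111011) = 0b01011011; 0b01011011 ⊕ 0b11110011 = 0b10101000.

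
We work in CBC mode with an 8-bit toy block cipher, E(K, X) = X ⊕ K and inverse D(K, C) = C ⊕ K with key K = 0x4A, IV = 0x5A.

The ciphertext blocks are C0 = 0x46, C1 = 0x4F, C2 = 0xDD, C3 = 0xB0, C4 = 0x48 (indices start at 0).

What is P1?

CBC decryption: P_i = D(K, C_i) ⊕ C_{i−1}, with C_{−1} = IV.
P1: D(K, 0x4F) = 0x05; 0x05 ⊕ 0x46 = 0x43.

P1 = 0x43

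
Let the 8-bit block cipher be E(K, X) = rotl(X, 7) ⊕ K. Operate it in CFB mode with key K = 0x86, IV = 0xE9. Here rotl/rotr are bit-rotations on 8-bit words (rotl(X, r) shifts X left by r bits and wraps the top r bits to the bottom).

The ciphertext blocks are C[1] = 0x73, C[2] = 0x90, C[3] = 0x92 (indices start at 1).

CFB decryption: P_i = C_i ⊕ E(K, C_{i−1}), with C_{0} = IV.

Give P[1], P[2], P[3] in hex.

P[1] = 0x01, P[2] = 0xAF, P[3] = 0x5C

P[1]: E(K, 0xE9) = 0x72; 0x73 ⊕ 0x72 = 0x01.
P[2]: E(K, 0x73) = 0x3F; 0x90 ⊕ 0x3F = 0xAF.
P[3]: E(K, 0x90) = 0xCE; 0x92 ⊕ 0xCE = 0x5C.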